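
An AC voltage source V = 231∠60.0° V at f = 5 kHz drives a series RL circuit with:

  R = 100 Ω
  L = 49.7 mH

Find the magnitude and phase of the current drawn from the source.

Step 1 — Angular frequency: ω = 2π·f = 2π·5000 = 3.142e+04 rad/s.
Step 2 — Component impedances:
  R: Z = R = 100 Ω
  L: Z = jωL = j·3.142e+04·0.0497 = 0 + j1561 Ω
Step 3 — Series combination: Z_total = R + L = 100 + j1561 Ω = 1565∠86.3° Ω.
Step 4 — Source phasor: V = 231∠60.0° V = 115.5 + j200.1 V.
Step 5 — Ohm's law: I = V / Z_total = (115.5 + j200.1) / (100 + j1561) = 0.1323 - j0.0655 A.
Step 6 — Convert to polar: |I| = 0.1476 A, ∠I = -26.3°.

I = 0.1476∠-26.3° A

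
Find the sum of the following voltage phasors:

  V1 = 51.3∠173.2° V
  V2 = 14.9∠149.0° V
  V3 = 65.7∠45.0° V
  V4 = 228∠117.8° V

Step 1 — Convert each phasor to rectangular form:
  V1 = 51.3·(cos(173.2°) + j·sin(173.2°)) = -50.94 + j6.074 V
  V2 = 14.9·(cos(149.0°) + j·sin(149.0°)) = -12.77 + j7.674 V
  V3 = 65.7·(cos(45.0°) + j·sin(45.0°)) = 46.46 + j46.46 V
  V4 = 228·(cos(117.8°) + j·sin(117.8°)) = -106.3 + j201.7 V
Step 2 — Sum components: V_total = -123.6 + j261.9 V.
Step 3 — Convert to polar: |V_total| = 289.6 V, ∠V_total = 115.3°.

V_total = 289.6∠115.3° V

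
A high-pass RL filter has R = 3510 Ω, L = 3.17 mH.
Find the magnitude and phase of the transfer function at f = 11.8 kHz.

Step 1 — Angular frequency: ω = 2π·1.18e+04 = 7.414e+04 rad/s.
Step 2 — Transfer function: H(jω) = jωL/(R + jωL).
Step 3 — Numerator jωL = j·235; denominator R + jωL = 3510 + j235.
Step 4 — H = 0.004464 + j0.06666.
Step 5 — Magnitude: |H| = 0.06681 (-23.5 dB); phase: φ = 86.2°.

|H| = 0.06681 (-23.5 dB), φ = 86.2°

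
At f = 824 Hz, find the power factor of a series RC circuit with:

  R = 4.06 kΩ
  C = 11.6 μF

Step 1 — Angular frequency: ω = 2π·f = 2π·824 = 5177 rad/s.
Step 2 — Component impedances:
  R: Z = R = 4060 Ω
  C: Z = 1/(jωC) = -j/(ω·C) = 0 - j16.65 Ω
Step 3 — Series combination: Z_total = R + C = 4060 - j16.65 Ω = 4060∠-0.2° Ω.
Step 4 — Power factor: PF = cos(φ) = Re(Z)/|Z| = 4060/4060 = 1.
Step 5 — Type: Im(Z) = -16.65 ⇒ leading (phase φ = -0.2°).

PF = 1 (leading, φ = -0.2°)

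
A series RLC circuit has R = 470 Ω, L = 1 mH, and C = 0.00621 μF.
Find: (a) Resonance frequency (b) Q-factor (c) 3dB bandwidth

Step 1 — Resonance condition Im(Z)=0 gives ω₀ = 1/√(LC).
Step 2 — ω₀ = 1/√(0.001·6.21e-09) = 4.013e+05 rad/s.
Step 3 — f₀ = ω₀/(2π) = 6.387e+04 Hz.
Step 4 — Series Q: Q = ω₀L/R = 4.013e+05·0.001/470 = 0.8538.
Step 5 — 3dB bandwidth: Δω = ω₀/Q = 4.7e+05 rad/s; BW = Δω/(2π) = 7.48e+04 Hz.

(a) f₀ = 6.387e+04 Hz  (b) Q = 0.8538  (c) BW = 7.48e+04 Hz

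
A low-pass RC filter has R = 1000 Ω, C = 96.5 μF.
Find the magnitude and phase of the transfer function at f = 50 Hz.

Step 1 — Angular frequency: ω = 2π·50 = 314.2 rad/s.
Step 2 — Transfer function: H(jω) = 1/(1 + jωRC).
Step 3 — Denominator: 1 + jωRC = 1 + j·314.2·1000·9.65e-05 = 1 + j30.32.
Step 4 — H = 0.001087 - j0.03295.
Step 5 — Magnitude: |H| = 0.03297 (-29.6 dB); phase: φ = -88.1°.

|H| = 0.03297 (-29.6 dB), φ = -88.1°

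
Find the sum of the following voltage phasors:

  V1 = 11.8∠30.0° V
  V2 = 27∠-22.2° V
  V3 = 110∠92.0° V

Step 1 — Convert each phasor to rectangular form:
  V1 = 11.8·(cos(30.0°) + j·sin(30.0°)) = 10.22 + j5.9 V
  V2 = 27·(cos(-22.2°) + j·sin(-22.2°)) = 25 - j10.2 V
  V3 = 110·(cos(92.0°) + j·sin(92.0°)) = -3.839 + j109.9 V
Step 2 — Sum components: V_total = 31.38 + j105.6 V.
Step 3 — Convert to polar: |V_total| = 110.2 V, ∠V_total = 73.5°.

V_total = 110.2∠73.5° V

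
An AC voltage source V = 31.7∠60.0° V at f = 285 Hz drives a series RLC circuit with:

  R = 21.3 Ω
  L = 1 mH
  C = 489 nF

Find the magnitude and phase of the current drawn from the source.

Step 1 — Angular frequency: ω = 2π·f = 2π·285 = 1791 rad/s.
Step 2 — Component impedances:
  R: Z = R = 21.3 Ω
  L: Z = jωL = j·1791·0.001 = 0 + j1.791 Ω
  C: Z = 1/(jωC) = -j/(ω·C) = 0 - j1142 Ω
Step 3 — Series combination: Z_total = R + L + C = 21.3 - j1140 Ω = 1140∠-88.9° Ω.
Step 4 — Source phasor: V = 31.7∠60.0° V = 15.85 + j27.45 V.
Step 5 — Ohm's law: I = V / Z_total = (15.85 + j27.45) / (21.3 - j1140) = -0.02381 + j0.01435 A.
Step 6 — Convert to polar: |I| = 0.0278 A, ∠I = 148.9°.

I = 0.0278∠148.9° A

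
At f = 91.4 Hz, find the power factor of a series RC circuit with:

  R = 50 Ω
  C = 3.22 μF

Step 1 — Angular frequency: ω = 2π·f = 2π·91.4 = 574.3 rad/s.
Step 2 — Component impedances:
  R: Z = R = 50 Ω
  C: Z = 1/(jωC) = -j/(ω·C) = 0 - j540.8 Ω
Step 3 — Series combination: Z_total = R + C = 50 - j540.8 Ω = 543.1∠-84.7° Ω.
Step 4 — Power factor: PF = cos(φ) = Re(Z)/|Z| = 50/543.08 = 0.09207.
Step 5 — Type: Im(Z) = -540.8 ⇒ leading (phase φ = -84.7°).

PF = 0.09207 (leading, φ = -84.7°)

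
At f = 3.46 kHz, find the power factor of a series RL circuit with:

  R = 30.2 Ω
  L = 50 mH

Step 1 — Angular frequency: ω = 2π·f = 2π·3460 = 2.174e+04 rad/s.
Step 2 — Component impedances:
  R: Z = R = 30.2 Ω
  L: Z = jωL = j·2.174e+04·0.05 = 0 + j1087 Ω
Step 3 — Series combination: Z_total = R + L = 30.2 + j1087 Ω = 1087∠88.4° Ω.
Step 4 — Power factor: PF = cos(φ) = Re(Z)/|Z| = 30.2/1087.4 = 0.02777.
Step 5 — Type: Im(Z) = 1087 ⇒ lagging (phase φ = 88.4°).

PF = 0.02777 (lagging, φ = 88.4°)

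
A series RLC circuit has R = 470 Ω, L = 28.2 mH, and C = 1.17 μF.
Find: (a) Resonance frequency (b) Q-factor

Step 1 — Resonance condition Im(Z)=0 gives ω₀ = 1/√(LC).
Step 2 — ω₀ = 1/√(0.0282·1.17e-06) = 5505 rad/s.
Step 3 — f₀ = ω₀/(2π) = 876.2 Hz.
Step 4 — Series Q: Q = ω₀L/R = 5505·0.0282/470 = 0.3303.

(a) f₀ = 876.2 Hz  (b) Q = 0.3303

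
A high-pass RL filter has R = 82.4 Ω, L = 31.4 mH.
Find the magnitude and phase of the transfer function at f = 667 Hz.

Step 1 — Angular frequency: ω = 2π·667 = 4191 rad/s.
Step 2 — Transfer function: H(jω) = jωL/(R + jωL).
Step 3 — Numerator jωL = j·131.6; denominator R + jωL = 82.4 + j131.6.
Step 4 — H = 0.7183 + j0.4498.
Step 5 — Magnitude: |H| = 0.8476 (-1.4 dB); phase: φ = 32.1°.

|H| = 0.8476 (-1.4 dB), φ = 32.1°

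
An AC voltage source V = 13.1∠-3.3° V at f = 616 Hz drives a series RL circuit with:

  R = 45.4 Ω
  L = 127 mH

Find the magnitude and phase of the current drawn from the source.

Step 1 — Angular frequency: ω = 2π·f = 2π·616 = 3870 rad/s.
Step 2 — Component impedances:
  R: Z = R = 45.4 Ω
  L: Z = jωL = j·3870·0.127 = 0 + j491.5 Ω
Step 3 — Series combination: Z_total = R + L = 45.4 + j491.5 Ω = 493.6∠84.7° Ω.
Step 4 — Source phasor: V = 13.1∠-3.3° V = 13.08 - j0.7541 V.
Step 5 — Ohm's law: I = V / Z_total = (13.08 - j0.7541) / (45.4 + j491.5) = 0.0009155 - j0.02652 A.
Step 6 — Convert to polar: |I| = 0.02654 A, ∠I = -88.0°.

I = 0.02654∠-88.0° A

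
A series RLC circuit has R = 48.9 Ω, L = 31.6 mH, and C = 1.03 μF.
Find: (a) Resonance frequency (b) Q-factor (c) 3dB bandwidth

Step 1 — Resonance condition Im(Z)=0 gives ω₀ = 1/√(LC).
Step 2 — ω₀ = 1/√(0.0316·1.03e-06) = 5543 rad/s.
Step 3 — f₀ = ω₀/(2π) = 882.2 Hz.
Step 4 — Series Q: Q = ω₀L/R = 5543·0.0316/48.9 = 3.582.
Step 5 — 3dB bandwidth: Δω = ω₀/Q = 1547 rad/s; BW = Δω/(2π) = 246.3 Hz.

(a) f₀ = 882.2 Hz  (b) Q = 3.582  (c) BW = 246.3 Hz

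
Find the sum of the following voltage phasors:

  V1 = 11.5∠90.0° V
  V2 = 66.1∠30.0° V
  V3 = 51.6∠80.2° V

Step 1 — Convert each phasor to rectangular form:
  V1 = 11.5·(cos(90.0°) + j·sin(90.0°)) = 0 + j11.5 V
  V2 = 66.1·(cos(30.0°) + j·sin(30.0°)) = 57.24 + j33.05 V
  V3 = 51.6·(cos(80.2°) + j·sin(80.2°)) = 8.783 + j50.85 V
Step 2 — Sum components: V_total = 66.03 + j95.4 V.
Step 3 — Convert to polar: |V_total| = 116 V, ∠V_total = 55.3°.

V_total = 116∠55.3° V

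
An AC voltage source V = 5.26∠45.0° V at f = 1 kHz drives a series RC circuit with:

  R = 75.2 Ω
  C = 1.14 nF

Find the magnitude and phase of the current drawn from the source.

Step 1 — Angular frequency: ω = 2π·f = 2π·1000 = 6283 rad/s.
Step 2 — Component impedances:
  R: Z = R = 75.2 Ω
  C: Z = 1/(jωC) = -j/(ω·C) = 0 - j1.396e+05 Ω
Step 3 — Series combination: Z_total = R + C = 75.2 - j1.396e+05 Ω = 1.396e+05∠-90.0° Ω.
Step 4 — Source phasor: V = 5.26∠45.0° V = 3.719 + j3.719 V.
Step 5 — Ohm's law: I = V / Z_total = (3.719 + j3.719) / (75.2 - j1.396e+05) = -2.663e-05 + j2.666e-05 A.
Step 6 — Convert to polar: |I| = 3.768e-05 A, ∠I = 135.0°.

I = 3.768e-05∠135.0° A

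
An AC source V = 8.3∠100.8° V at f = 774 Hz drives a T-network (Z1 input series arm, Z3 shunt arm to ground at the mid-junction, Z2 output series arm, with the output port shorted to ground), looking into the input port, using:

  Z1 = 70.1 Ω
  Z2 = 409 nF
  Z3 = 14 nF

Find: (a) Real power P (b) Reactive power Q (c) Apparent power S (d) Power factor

Step 1 — Angular frequency: ω = 2π·f = 2π·774 = 4863 rad/s.
Step 2 — Component impedances:
  Z1: Z = R = 70.1 Ω
  Z2: Z = 1/(jωC) = -j/(ω·C) = 0 - j502.8 Ω
  Z3: Z = 1/(jωC) = -j/(ω·C) = 0 - j1.469e+04 Ω
Step 3 — With the output port shorted to ground, the output series arm Z2 runs from the junction to ground; the shunt arm Z3 also runs from the junction to ground. They appear in parallel: Z3 || Z2 = 0 - j486.1 Ω.
Step 4 — Series with input arm Z1: Z_in = Z1 + (Z3 || Z2) = 70.1 - j486.1 Ω = 491.1∠-81.8° Ω.
Step 5 — Source phasor: V = 8.3∠100.8° V = -1.555 + j8.153 V.
Step 6 — Current: I = V / Z = -0.01688 - j0.0007649 A = 0.0169∠-177.4° A.
Step 7 — Complex power: S = V·I* = 0.02002 - j0.1388 VA.
Step 8 — Real power: P = Re(S) = 0.02002 W.
Step 9 — Reactive power: Q = Im(S) = -0.1388 VAR.
Step 10 — Apparent power: |S| = 0.1403 VA.
Step 11 — Power factor: PF = P/|S| = 0.1427 (leading).

(a) P = 0.02002 W  (b) Q = -0.1388 VAR  (c) S = 0.1403 VA  (d) PF = 0.1427 (leading)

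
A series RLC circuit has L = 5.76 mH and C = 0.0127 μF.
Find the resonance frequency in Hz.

Step 1 — Resonance condition Im(Z)=0 gives ω₀ = 1/√(LC).
Step 2 — ω₀ = 1/√(0.00576·1.27e-08) = 1.169e+05 rad/s.
Step 3 — f₀ = ω₀/(2π) = 1.861e+04 Hz.

f₀ = 1.861e+04 Hz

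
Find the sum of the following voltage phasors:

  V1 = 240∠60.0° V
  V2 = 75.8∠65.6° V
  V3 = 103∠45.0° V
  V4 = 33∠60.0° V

Step 1 — Convert each phasor to rectangular form:
  V1 = 240·(cos(60.0°) + j·sin(60.0°)) = 120 + j207.8 V
  V2 = 75.8·(cos(65.6°) + j·sin(65.6°)) = 31.31 + j69.03 V
  V3 = 103·(cos(45.0°) + j·sin(45.0°)) = 72.83 + j72.83 V
  V4 = 33·(cos(60.0°) + j·sin(60.0°)) = 16.5 + j28.58 V
Step 2 — Sum components: V_total = 240.6 + j378.3 V.
Step 3 — Convert to polar: |V_total| = 448.3 V, ∠V_total = 57.5°.

V_total = 448.3∠57.5° V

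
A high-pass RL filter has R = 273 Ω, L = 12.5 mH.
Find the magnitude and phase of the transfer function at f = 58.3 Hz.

Step 1 — Angular frequency: ω = 2π·58.3 = 366.3 rad/s.
Step 2 — Transfer function: H(jω) = jωL/(R + jωL).
Step 3 — Numerator jωL = j·4.579; denominator R + jωL = 273 + j4.579.
Step 4 — H = 0.0002812 + j0.01677.
Step 5 — Magnitude: |H| = 0.01677 (-35.5 dB); phase: φ = 89.0°.

|H| = 0.01677 (-35.5 dB), φ = 89.0°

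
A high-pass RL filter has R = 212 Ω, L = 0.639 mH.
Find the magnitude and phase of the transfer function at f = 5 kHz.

Step 1 — Angular frequency: ω = 2π·5000 = 3.142e+04 rad/s.
Step 2 — Transfer function: H(jω) = jωL/(R + jωL).
Step 3 — Numerator jωL = j·20.07; denominator R + jωL = 212 + j20.07.
Step 4 — H = 0.008887 + j0.09385.
Step 5 — Magnitude: |H| = 0.09427 (-20.5 dB); phase: φ = 84.6°.

|H| = 0.09427 (-20.5 dB), φ = 84.6°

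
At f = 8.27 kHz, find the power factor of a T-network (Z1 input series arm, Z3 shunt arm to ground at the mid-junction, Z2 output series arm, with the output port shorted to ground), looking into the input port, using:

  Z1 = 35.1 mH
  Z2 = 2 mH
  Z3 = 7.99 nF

Step 1 — Angular frequency: ω = 2π·f = 2π·8270 = 5.196e+04 rad/s.
Step 2 — Component impedances:
  Z1: Z = jωL = j·5.196e+04·0.0351 = 0 + j1824 Ω
  Z2: Z = jωL = j·5.196e+04·0.002 = 0 + j103.9 Ω
  Z3: Z = 1/(jωC) = -j/(ω·C) = 0 - j2409 Ω
Step 3 — With the output port shorted to ground, the output series arm Z2 runs from the junction to ground; the shunt arm Z3 also runs from the junction to ground. They appear in parallel: Z3 || Z2 = 0 + j108.6 Ω.
Step 4 — Series with input arm Z1: Z_in = Z1 + (Z3 || Z2) = 0 + j1932 Ω = 1932∠90.0° Ω.
Step 5 — Power factor: PF = cos(φ) = Re(Z)/|Z| = 0/1932 = 0.
Step 6 — Type: Im(Z) = 1932 ⇒ lagging (phase φ = 90.0°).

PF = 0 (lagging, φ = 90.0°)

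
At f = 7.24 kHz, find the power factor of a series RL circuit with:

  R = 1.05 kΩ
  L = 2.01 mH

Step 1 — Angular frequency: ω = 2π·f = 2π·7240 = 4.549e+04 rad/s.
Step 2 — Component impedances:
  R: Z = R = 1050 Ω
  L: Z = jωL = j·4.549e+04·0.00201 = 0 + j91.44 Ω
Step 3 — Series combination: Z_total = R + L = 1050 + j91.44 Ω = 1054∠5.0° Ω.
Step 4 — Power factor: PF = cos(φ) = Re(Z)/|Z| = 1050/1054 = 0.9962.
Step 5 — Type: Im(Z) = 91.44 ⇒ lagging (phase φ = 5.0°).

PF = 0.9962 (lagging, φ = 5.0°)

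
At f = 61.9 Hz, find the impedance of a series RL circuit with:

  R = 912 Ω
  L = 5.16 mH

Step 1 — Angular frequency: ω = 2π·f = 2π·61.9 = 388.9 rad/s.
Step 2 — Component impedances:
  R: Z = R = 912 Ω
  L: Z = jωL = j·388.9·0.00516 = 0 + j2.007 Ω
Step 3 — Series combination: Z_total = R + L = 912 + j2.007 Ω = 912∠0.1° Ω.

Z = 912 + j2.007 Ω = 912∠0.1° Ω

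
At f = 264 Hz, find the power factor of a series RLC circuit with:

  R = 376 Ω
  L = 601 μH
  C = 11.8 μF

Step 1 — Angular frequency: ω = 2π·f = 2π·264 = 1659 rad/s.
Step 2 — Component impedances:
  R: Z = R = 376 Ω
  L: Z = jωL = j·1659·0.000601 = 0 + j0.9969 Ω
  C: Z = 1/(jωC) = -j/(ω·C) = 0 - j51.09 Ω
Step 3 — Series combination: Z_total = R + L + C = 376 - j50.09 Ω = 379.3∠-7.6° Ω.
Step 4 — Power factor: PF = cos(φ) = Re(Z)/|Z| = 376/379.32 = 0.9912.
Step 5 — Type: Im(Z) = -50.09 ⇒ leading (phase φ = -7.6°).

PF = 0.9912 (leading, φ = -7.6°)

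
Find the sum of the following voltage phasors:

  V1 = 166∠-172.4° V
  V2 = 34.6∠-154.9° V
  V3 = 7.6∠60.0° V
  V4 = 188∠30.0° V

Step 1 — Convert each phasor to rectangular form:
  V1 = 166·(cos(-172.4°) + j·sin(-172.4°)) = -164.5 - j21.95 V
  V2 = 34.6·(cos(-154.9°) + j·sin(-154.9°)) = -31.33 - j14.68 V
  V3 = 7.6·(cos(60.0°) + j·sin(60.0°)) = 3.8 + j6.582 V
  V4 = 188·(cos(30.0°) + j·sin(30.0°)) = 162.8 + j94 V
Step 2 — Sum components: V_total = -29.26 + j63.95 V.
Step 3 — Convert to polar: |V_total| = 70.33 V, ∠V_total = 114.6°.

V_total = 70.33∠114.6° V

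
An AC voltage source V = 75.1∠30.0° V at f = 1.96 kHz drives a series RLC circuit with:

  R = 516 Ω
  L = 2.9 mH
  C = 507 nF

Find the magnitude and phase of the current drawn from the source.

Step 1 — Angular frequency: ω = 2π·f = 2π·1960 = 1.232e+04 rad/s.
Step 2 — Component impedances:
  R: Z = R = 516 Ω
  L: Z = jωL = j·1.232e+04·0.0029 = 0 + j35.71 Ω
  C: Z = 1/(jωC) = -j/(ω·C) = 0 - j160.2 Ω
Step 3 — Series combination: Z_total = R + L + C = 516 - j124.4 Ω = 530.8∠-13.6° Ω.
Step 4 — Source phasor: V = 75.1∠30.0° V = 65.04 + j37.55 V.
Step 5 — Ohm's law: I = V / Z_total = (65.04 + j37.55) / (516 - j124.4) = 0.1025 + j0.0975 A.
Step 6 — Convert to polar: |I| = 0.1415 A, ∠I = 43.6°.

I = 0.1415∠43.6° A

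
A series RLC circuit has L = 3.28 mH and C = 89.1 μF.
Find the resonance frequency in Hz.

Step 1 — Resonance condition Im(Z)=0 gives ω₀ = 1/√(LC).
Step 2 — ω₀ = 1/√(0.00328·8.91e-05) = 1850 rad/s.
Step 3 — f₀ = ω₀/(2π) = 294.4 Hz.

f₀ = 294.4 Hz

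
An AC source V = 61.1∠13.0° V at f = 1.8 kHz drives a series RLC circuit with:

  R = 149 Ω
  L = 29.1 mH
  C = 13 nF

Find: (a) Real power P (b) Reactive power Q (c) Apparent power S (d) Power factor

Step 1 — Angular frequency: ω = 2π·f = 2π·1800 = 1.131e+04 rad/s.
Step 2 — Component impedances:
  R: Z = R = 149 Ω
  L: Z = jωL = j·1.131e+04·0.0291 = 0 + j329.1 Ω
  C: Z = 1/(jωC) = -j/(ω·C) = 0 - j6801 Ω
Step 3 — Series combination: Z_total = R + L + C = 149 - j6472 Ω = 6474∠-88.7° Ω.
Step 4 — Source phasor: V = 61.1∠13.0° V = 59.53 + j13.74 V.
Step 5 — Current: I = V / Z = -0.001911 + j0.009242 A = 0.009438∠101.7° A.
Step 6 — Complex power: S = V·I* = 0.01327 - j0.5765 VA.
Step 7 — Real power: P = Re(S) = 0.01327 W.
Step 8 — Reactive power: Q = Im(S) = -0.5765 VAR.
Step 9 — Apparent power: |S| = 0.5766 VA.
Step 10 — Power factor: PF = P/|S| = 0.02301 (leading).

(a) P = 0.01327 W  (b) Q = -0.5765 VAR  (c) S = 0.5766 VA  (d) PF = 0.02301 (leading)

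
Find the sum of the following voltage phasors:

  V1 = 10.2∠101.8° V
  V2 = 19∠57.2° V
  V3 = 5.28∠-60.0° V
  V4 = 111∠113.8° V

Step 1 — Convert each phasor to rectangular form:
  V1 = 10.2·(cos(101.8°) + j·sin(101.8°)) = -2.086 + j9.984 V
  V2 = 19·(cos(57.2°) + j·sin(57.2°)) = 10.29 + j15.97 V
  V3 = 5.28·(cos(-60.0°) + j·sin(-60.0°)) = 2.64 - j4.573 V
  V4 = 111·(cos(113.8°) + j·sin(113.8°)) = -44.79 + j101.6 V
Step 2 — Sum components: V_total = -33.95 + j122.9 V.
Step 3 — Convert to polar: |V_total| = 127.5 V, ∠V_total = 105.4°.

V_total = 127.5∠105.4° V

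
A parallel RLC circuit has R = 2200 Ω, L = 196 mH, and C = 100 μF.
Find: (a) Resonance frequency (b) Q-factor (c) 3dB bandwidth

Step 1 — Resonance: ω₀ = 1/√(LC) = 1/√(0.196·0.0001) = 225.9 rad/s.
Step 2 — f₀ = ω₀/(2π) = 35.95 Hz.
Step 3 — Parallel Q: Q = R/(ω₀L) = 2200/(225.9·0.196) = 49.69.
Step 4 — Bandwidth: Δω = ω₀/Q = 4.545 rad/s; BW = Δω/(2π) = 0.7234 Hz.

(a) f₀ = 35.95 Hz  (b) Q = 49.69  (c) BW = 0.7234 Hz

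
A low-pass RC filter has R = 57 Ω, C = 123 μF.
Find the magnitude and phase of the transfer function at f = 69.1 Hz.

Step 1 — Angular frequency: ω = 2π·69.1 = 434.2 rad/s.
Step 2 — Transfer function: H(jω) = 1/(1 + jωRC).
Step 3 — Denominator: 1 + jωRC = 1 + j·434.2·57·0.000123 = 1 + j3.044.
Step 4 — H = 0.09741 - j0.2965.
Step 5 — Magnitude: |H| = 0.3121 (-10.1 dB); phase: φ = -71.8°.

|H| = 0.3121 (-10.1 dB), φ = -71.8°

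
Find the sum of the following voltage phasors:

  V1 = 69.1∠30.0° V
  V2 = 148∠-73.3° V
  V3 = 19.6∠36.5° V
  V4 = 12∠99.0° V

Step 1 — Convert each phasor to rectangular form:
  V1 = 69.1·(cos(30.0°) + j·sin(30.0°)) = 59.84 + j34.55 V
  V2 = 148·(cos(-73.3°) + j·sin(-73.3°)) = 42.53 - j141.8 V
  V3 = 19.6·(cos(36.5°) + j·sin(36.5°)) = 15.76 + j11.66 V
  V4 = 12·(cos(99.0°) + j·sin(99.0°)) = -1.877 + j11.85 V
Step 2 — Sum components: V_total = 116.3 - j83.7 V.
Step 3 — Convert to polar: |V_total| = 143.2 V, ∠V_total = -35.8°.

V_total = 143.2∠-35.8° V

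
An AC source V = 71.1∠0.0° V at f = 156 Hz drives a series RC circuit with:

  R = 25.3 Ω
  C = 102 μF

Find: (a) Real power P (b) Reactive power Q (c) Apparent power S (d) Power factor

Step 1 — Angular frequency: ω = 2π·f = 2π·156 = 980.2 rad/s.
Step 2 — Component impedances:
  R: Z = R = 25.3 Ω
  C: Z = 1/(jωC) = -j/(ω·C) = 0 - j10 Ω
Step 3 — Series combination: Z_total = R + C = 25.3 - j10 Ω = 27.21∠-21.6° Ω.
Step 4 — Source phasor: V = 71.1∠0.0° V = 71.1 V.
Step 5 — Current: I = V / Z = 2.43 + j0.9608 A = 2.613∠21.6° A.
Step 6 — Complex power: S = V·I* = 172.8 - j68.32 VA.
Step 7 — Real power: P = Re(S) = 172.8 W.
Step 8 — Reactive power: Q = Im(S) = -68.32 VAR.
Step 9 — Apparent power: |S| = 185.8 VA.
Step 10 — Power factor: PF = P/|S| = 0.93 (leading).

(a) P = 172.8 W  (b) Q = -68.32 VAR  (c) S = 185.8 VA  (d) PF = 0.93 (leading)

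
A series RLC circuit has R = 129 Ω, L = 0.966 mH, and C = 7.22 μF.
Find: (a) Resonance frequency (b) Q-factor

Step 1 — Resonance condition Im(Z)=0 gives ω₀ = 1/√(LC).
Step 2 — ω₀ = 1/√(0.000966·7.22e-06) = 1.197e+04 rad/s.
Step 3 — f₀ = ω₀/(2π) = 1906 Hz.
Step 4 — Series Q: Q = ω₀L/R = 1.197e+04·0.000966/129 = 0.08967.

(a) f₀ = 1906 Hz  (b) Q = 0.08967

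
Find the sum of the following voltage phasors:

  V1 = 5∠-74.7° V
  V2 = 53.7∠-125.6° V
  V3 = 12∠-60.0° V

Step 1 — Convert each phasor to rectangular form:
  V1 = 5·(cos(-74.7°) + j·sin(-74.7°)) = 1.319 - j4.823 V
  V2 = 53.7·(cos(-125.6°) + j·sin(-125.6°)) = -31.26 - j43.66 V
  V3 = 12·(cos(-60.0°) + j·sin(-60.0°)) = 6 - j10.39 V
Step 2 — Sum components: V_total = -23.94 - j58.88 V.
Step 3 — Convert to polar: |V_total| = 63.56 V, ∠V_total = -112.1°.

V_total = 63.56∠-112.1° V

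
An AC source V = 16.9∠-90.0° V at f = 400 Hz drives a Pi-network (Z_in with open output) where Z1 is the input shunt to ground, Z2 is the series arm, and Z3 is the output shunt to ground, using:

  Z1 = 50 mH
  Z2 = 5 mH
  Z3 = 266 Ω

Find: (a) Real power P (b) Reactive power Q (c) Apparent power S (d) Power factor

Step 1 — Angular frequency: ω = 2π·f = 2π·400 = 2513 rad/s.
Step 2 — Component impedances:
  Z1: Z = jωL = j·2513·0.05 = 0 + j125.7 Ω
  Z2: Z = jωL = j·2513·0.005 = 0 + j12.57 Ω
  Z3: Z = R = 266 Ω
Step 3 — With open output, the series arm Z2 and the output shunt Z3 appear in series to ground: Z2 + Z3 = 266 + j12.57 Ω.
Step 4 — Parallel with input shunt Z1: Z_in = Z1 || (Z2 + Z3) = 46.74 + j101.4 Ω = 111.6∠65.2° Ω.
Step 5 — Source phasor: V = 16.9∠-90.0° V = 0 - j16.9 V.
Step 6 — Current: I = V / Z = -0.1375 - j0.06339 A = 0.1514∠-155.2° A.
Step 7 — Complex power: S = V·I* = 1.071 + j2.323 VA.
Step 8 — Real power: P = Re(S) = 1.071 W.
Step 9 — Reactive power: Q = Im(S) = 2.323 VAR.
Step 10 — Apparent power: |S| = 2.559 VA.
Step 11 — Power factor: PF = P/|S| = 0.4187 (lagging).

(a) P = 1.071 W  (b) Q = 2.323 VAR  (c) S = 2.559 VA  (d) PF = 0.4187 (lagging)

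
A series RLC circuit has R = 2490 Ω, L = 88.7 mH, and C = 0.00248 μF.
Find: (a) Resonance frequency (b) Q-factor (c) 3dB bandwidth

Step 1 — Resonance: ω₀ = 1/√(LC) = 1/√(0.0887·2.48e-09) = 6.742e+04 rad/s.
Step 2 — f₀ = ω₀/(2π) = 1.073e+04 Hz.
Step 3 — Series Q: Q = ω₀L/R = 6.742e+04·0.0887/2490 = 2.402.
Step 4 — Bandwidth: Δω = ω₀/Q = 2.807e+04 rad/s; BW = Δω/(2π) = 4468 Hz.

(a) f₀ = 1.073e+04 Hz  (b) Q = 2.402  (c) BW = 4468 Hz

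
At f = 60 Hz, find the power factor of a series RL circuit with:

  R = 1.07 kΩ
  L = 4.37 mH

Step 1 — Angular frequency: ω = 2π·f = 2π·60 = 377 rad/s.
Step 2 — Component impedances:
  R: Z = R = 1070 Ω
  L: Z = jωL = j·377·0.00437 = 0 + j1.647 Ω
Step 3 — Series combination: Z_total = R + L = 1070 + j1.647 Ω = 1070∠0.1° Ω.
Step 4 — Power factor: PF = cos(φ) = Re(Z)/|Z| = 1070/1070 = 1.
Step 5 — Type: Im(Z) = 1.647 ⇒ lagging (phase φ = 0.1°).

PF = 1 (lagging, φ = 0.1°)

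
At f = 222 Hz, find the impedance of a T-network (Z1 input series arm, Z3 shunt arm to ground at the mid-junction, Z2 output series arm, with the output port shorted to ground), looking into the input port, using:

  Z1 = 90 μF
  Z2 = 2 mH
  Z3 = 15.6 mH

Step 1 — Angular frequency: ω = 2π·f = 2π·222 = 1395 rad/s.
Step 2 — Component impedances:
  Z1: Z = 1/(jωC) = -j/(ω·C) = 0 - j7.966 Ω
  Z2: Z = jωL = j·1395·0.002 = 0 + j2.79 Ω
  Z3: Z = jωL = j·1395·0.0156 = 0 + j21.76 Ω
Step 3 — With the output port shorted to ground, the output series arm Z2 runs from the junction to ground; the shunt arm Z3 also runs from the junction to ground. They appear in parallel: Z3 || Z2 = 0 + j2.473 Ω.
Step 4 — Series with input arm Z1: Z_in = Z1 + (Z3 || Z2) = 0 - j5.493 Ω = 5.493∠-90.0° Ω.

Z = 0 - j5.493 Ω = 5.493∠-90.0° Ω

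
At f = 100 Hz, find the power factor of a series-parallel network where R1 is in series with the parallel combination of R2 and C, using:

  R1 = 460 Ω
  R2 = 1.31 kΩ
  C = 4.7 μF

Step 1 — Angular frequency: ω = 2π·f = 2π·100 = 628.3 rad/s.
Step 2 — Component impedances:
  R1: Z = R = 460 Ω
  R2: Z = R = 1310 Ω
  C: Z = 1/(jωC) = -j/(ω·C) = 0 - j338.6 Ω
Step 3 — Parallel branch: R2 || C = 1/(1/R2 + 1/C) = 82.05 - j317.4 Ω.
Step 4 — Series with R1: Z_total = R1 + (R2 || C) = 542.1 - j317.4 Ω = 628.2∠-30.4° Ω.
Step 5 — Power factor: PF = cos(φ) = Re(Z)/|Z| = 542.1/628.2 = 0.8629.
Step 6 — Type: Im(Z) = -317.4 ⇒ leading (phase φ = -30.4°).

PF = 0.8629 (leading, φ = -30.4°)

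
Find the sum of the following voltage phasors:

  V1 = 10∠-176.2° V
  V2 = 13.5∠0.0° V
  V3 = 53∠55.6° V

Step 1 — Convert each phasor to rectangular form:
  V1 = 10·(cos(-176.2°) + j·sin(-176.2°)) = -9.978 - j0.6627 V
  V2 = 13.5·(cos(0.0°) + j·sin(0.0°)) = 13.5 V
  V3 = 53·(cos(55.6°) + j·sin(55.6°)) = 29.94 + j43.73 V
Step 2 — Sum components: V_total = 33.47 + j43.07 V.
Step 3 — Convert to polar: |V_total| = 54.54 V, ∠V_total = 52.2°.

V_total = 54.54∠52.2° V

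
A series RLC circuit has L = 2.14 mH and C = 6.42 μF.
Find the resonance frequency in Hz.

Step 1 — Resonance condition Im(Z)=0 gives ω₀ = 1/√(LC).
Step 2 — ω₀ = 1/√(0.00214·6.42e-06) = 8532 rad/s.
Step 3 — f₀ = ω₀/(2π) = 1358 Hz.

f₀ = 1358 Hz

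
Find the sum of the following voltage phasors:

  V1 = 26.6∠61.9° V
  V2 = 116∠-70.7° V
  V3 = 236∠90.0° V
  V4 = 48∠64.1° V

Step 1 — Convert each phasor to rectangular form:
  V1 = 26.6·(cos(61.9°) + j·sin(61.9°)) = 12.53 + j23.46 V
  V2 = 116·(cos(-70.7°) + j·sin(-70.7°)) = 38.34 - j109.5 V
  V3 = 236·(cos(90.0°) + j·sin(90.0°)) = 0 + j236 V
  V4 = 48·(cos(64.1°) + j·sin(64.1°)) = 20.97 + j43.18 V
Step 2 — Sum components: V_total = 71.84 + j193.2 V.
Step 3 — Convert to polar: |V_total| = 206.1 V, ∠V_total = 69.6°.

V_total = 206.1∠69.6° V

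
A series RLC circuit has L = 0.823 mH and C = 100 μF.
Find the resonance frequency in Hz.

Step 1 — Resonance condition Im(Z)=0 gives ω₀ = 1/√(LC).
Step 2 — ω₀ = 1/√(0.000823·0.0001) = 3486 rad/s.
Step 3 — f₀ = ω₀/(2π) = 554.8 Hz.

f₀ = 554.8 Hz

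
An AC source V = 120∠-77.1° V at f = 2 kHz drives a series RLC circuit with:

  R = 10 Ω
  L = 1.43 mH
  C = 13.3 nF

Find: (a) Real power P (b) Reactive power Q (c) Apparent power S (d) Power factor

Step 1 — Angular frequency: ω = 2π·f = 2π·2000 = 1.257e+04 rad/s.
Step 2 — Component impedances:
  R: Z = R = 10 Ω
  L: Z = jωL = j·1.257e+04·0.00143 = 0 + j17.97 Ω
  C: Z = 1/(jωC) = -j/(ω·C) = 0 - j5983 Ω
Step 3 — Series combination: Z_total = R + L + C = 10 - j5965 Ω = 5965∠-89.9° Ω.
Step 4 — Source phasor: V = 120∠-77.1° V = 26.79 - j117 V.
Step 5 — Current: I = V / Z = 0.01962 + j0.004458 A = 0.02012∠12.8° A.
Step 6 — Complex power: S = V·I* = 0.004047 - j2.414 VA.
Step 7 — Real power: P = Re(S) = 0.004047 W.
Step 8 — Reactive power: Q = Im(S) = -2.414 VAR.
Step 9 — Apparent power: |S| = 2.414 VA.
Step 10 — Power factor: PF = P/|S| = 0.001676 (leading).

(a) P = 0.004047 W  (b) Q = -2.414 VAR  (c) S = 2.414 VA  (d) PF = 0.001676 (leading)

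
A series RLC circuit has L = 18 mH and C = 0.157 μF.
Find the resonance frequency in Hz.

Step 1 — Resonance condition Im(Z)=0 gives ω₀ = 1/√(LC).
Step 2 — ω₀ = 1/√(0.018·1.57e-07) = 1.881e+04 rad/s.
Step 3 — f₀ = ω₀/(2π) = 2994 Hz.

f₀ = 2994 Hz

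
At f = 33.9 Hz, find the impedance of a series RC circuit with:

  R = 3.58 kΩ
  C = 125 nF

Step 1 — Angular frequency: ω = 2π·f = 2π·33.9 = 213 rad/s.
Step 2 — Component impedances:
  R: Z = R = 3580 Ω
  C: Z = 1/(jωC) = -j/(ω·C) = 0 - j3.756e+04 Ω
Step 3 — Series combination: Z_total = R + C = 3580 - j3.756e+04 Ω = 3.773e+04∠-84.6° Ω.

Z = 3580 - j3.756e+04 Ω = 3.773e+04∠-84.6° Ω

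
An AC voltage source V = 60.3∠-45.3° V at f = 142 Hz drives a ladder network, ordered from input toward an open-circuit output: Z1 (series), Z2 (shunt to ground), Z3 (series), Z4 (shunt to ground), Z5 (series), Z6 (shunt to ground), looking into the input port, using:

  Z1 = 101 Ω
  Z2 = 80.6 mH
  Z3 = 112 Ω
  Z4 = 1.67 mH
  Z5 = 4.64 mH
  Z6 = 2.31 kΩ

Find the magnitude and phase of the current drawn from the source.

Step 1 — Angular frequency: ω = 2π·f = 2π·142 = 892.2 rad/s.
Step 2 — Component impedances:
  Z1: Z = R = 101 Ω
  Z2: Z = jωL = j·892.2·0.0806 = 0 + j71.91 Ω
  Z3: Z = R = 112 Ω
  Z4: Z = jωL = j·892.2·0.00167 = 0 + j1.49 Ω
  Z5: Z = jωL = j·892.2·0.00464 = 0 + j4.14 Ω
  Z6: Z = R = 2310 Ω
Step 3 — Ladder network (open output): work backward from the far end, alternating series and parallel combinations. Z_in = 133.3 + j50.74 Ω = 142.6∠20.8° Ω.
Step 4 — Source phasor: V = 60.3∠-45.3° V = 42.41 - j42.86 V.
Step 5 — Ohm's law: I = V / Z_total = (42.41 - j42.86) / (133.3 + j50.74) = 0.171 - j0.3866 A.
Step 6 — Convert to polar: |I| = 0.4228 A, ∠I = -66.1°.

I = 0.4228∠-66.1° A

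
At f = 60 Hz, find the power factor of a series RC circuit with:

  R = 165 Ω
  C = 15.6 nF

Step 1 — Angular frequency: ω = 2π·f = 2π·60 = 377 rad/s.
Step 2 — Component impedances:
  R: Z = R = 165 Ω
  C: Z = 1/(jωC) = -j/(ω·C) = 0 - j1.7e+05 Ω
Step 3 — Series combination: Z_total = R + C = 165 - j1.7e+05 Ω = 1.7e+05∠-89.9° Ω.
Step 4 — Power factor: PF = cos(φ) = Re(Z)/|Z| = 165/1.7004e+05 = 0.0009704.
Step 5 — Type: Im(Z) = -1.7e+05 ⇒ leading (phase φ = -89.9°).

PF = 0.0009704 (leading, φ = -89.9°)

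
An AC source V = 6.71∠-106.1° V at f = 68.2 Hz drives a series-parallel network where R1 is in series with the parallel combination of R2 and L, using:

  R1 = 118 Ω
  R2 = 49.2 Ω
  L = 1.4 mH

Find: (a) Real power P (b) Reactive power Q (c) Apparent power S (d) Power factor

Step 1 — Angular frequency: ω = 2π·f = 2π·68.2 = 428.5 rad/s.
Step 2 — Component impedances:
  R1: Z = R = 118 Ω
  R2: Z = R = 49.2 Ω
  L: Z = jωL = j·428.5·0.0014 = 0 + j0.5999 Ω
Step 3 — Parallel branch: R2 || L = 1/(1/R2 + 1/L) = 0.007314 + j0.5998 Ω.
Step 4 — Series with R1: Z_total = R1 + (R2 || L) = 118 + j0.5998 Ω = 118∠0.3° Ω.
Step 5 — Source phasor: V = 6.71∠-106.1° V = -1.861 - j6.447 V.
Step 6 — Current: I = V / Z = -0.01605 - j0.05455 A = 0.05686∠-106.4° A.
Step 7 — Complex power: S = V·I* = 0.3815 + j0.001939 VA.
Step 8 — Real power: P = Re(S) = 0.3815 W.
Step 9 — Reactive power: Q = Im(S) = 0.001939 VAR.
Step 10 — Apparent power: |S| = 0.3815 VA.
Step 11 — Power factor: PF = P/|S| = 1 (lagging).

(a) P = 0.3815 W  (b) Q = 0.001939 VAR  (c) S = 0.3815 VA  (d) PF = 1 (lagging)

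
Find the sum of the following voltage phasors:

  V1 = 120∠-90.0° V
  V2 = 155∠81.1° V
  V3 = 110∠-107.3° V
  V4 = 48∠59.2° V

Step 1 — Convert each phasor to rectangular form:
  V1 = 120·(cos(-90.0°) + j·sin(-90.0°)) = 0 - j120 V
  V2 = 155·(cos(81.1°) + j·sin(81.1°)) = 23.98 + j153.1 V
  V3 = 110·(cos(-107.3°) + j·sin(-107.3°)) = -32.71 - j105 V
  V4 = 48·(cos(59.2°) + j·sin(59.2°)) = 24.58 + j41.23 V
Step 2 — Sum components: V_total = 15.85 - j30.66 V.
Step 3 — Convert to polar: |V_total| = 34.51 V, ∠V_total = -62.7°.

V_total = 34.51∠-62.7° V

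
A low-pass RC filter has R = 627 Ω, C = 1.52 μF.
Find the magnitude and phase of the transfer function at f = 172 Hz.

Step 1 — Angular frequency: ω = 2π·172 = 1081 rad/s.
Step 2 — Transfer function: H(jω) = 1/(1 + jωRC).
Step 3 — Denominator: 1 + jωRC = 1 + j·1081·627·1.52e-06 = 1 + j1.03.
Step 4 — H = 0.4852 - j0.4998.
Step 5 — Magnitude: |H| = 0.6966 (-3.1 dB); phase: φ = -45.8°.

|H| = 0.6966 (-3.1 dB), φ = -45.8°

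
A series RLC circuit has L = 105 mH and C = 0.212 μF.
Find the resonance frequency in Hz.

Step 1 — Resonance condition Im(Z)=0 gives ω₀ = 1/√(LC).
Step 2 — ω₀ = 1/√(0.105·2.12e-07) = 6703 rad/s.
Step 3 — f₀ = ω₀/(2π) = 1067 Hz.

f₀ = 1067 Hz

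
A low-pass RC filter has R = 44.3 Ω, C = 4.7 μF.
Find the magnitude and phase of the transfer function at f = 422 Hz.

Step 1 — Angular frequency: ω = 2π·422 = 2652 rad/s.
Step 2 — Transfer function: H(jω) = 1/(1 + jωRC).
Step 3 — Denominator: 1 + jωRC = 1 + j·2652·44.3·4.7e-06 = 1 + j0.5521.
Step 4 — H = 0.7664 - j0.4231.
Step 5 — Magnitude: |H| = 0.8754 (-1.2 dB); phase: φ = -28.9°.

|H| = 0.8754 (-1.2 dB), φ = -28.9°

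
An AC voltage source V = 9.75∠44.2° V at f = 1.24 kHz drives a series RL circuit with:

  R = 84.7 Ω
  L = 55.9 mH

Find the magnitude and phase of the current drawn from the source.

Step 1 — Angular frequency: ω = 2π·f = 2π·1240 = 7791 rad/s.
Step 2 — Component impedances:
  R: Z = R = 84.7 Ω
  L: Z = jωL = j·7791·0.0559 = 0 + j435.5 Ω
Step 3 — Series combination: Z_total = R + L = 84.7 + j435.5 Ω = 443.7∠79.0° Ω.
Step 4 — Source phasor: V = 9.75∠44.2° V = 6.99 + j6.797 V.
Step 5 — Ohm's law: I = V / Z_total = (6.99 + j6.797) / (84.7 + j435.5) = 0.01805 - j0.01254 A.
Step 6 — Convert to polar: |I| = 0.02198 A, ∠I = -34.8°.

I = 0.02198∠-34.8° A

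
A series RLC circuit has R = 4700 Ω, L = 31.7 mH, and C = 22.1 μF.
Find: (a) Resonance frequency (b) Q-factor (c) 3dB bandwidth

Step 1 — Resonance: ω₀ = 1/√(LC) = 1/√(0.0317·2.21e-05) = 1195 rad/s.
Step 2 — f₀ = ω₀/(2π) = 190.1 Hz.
Step 3 — Series Q: Q = ω₀L/R = 1195·0.0317/4700 = 0.008058.
Step 4 — Bandwidth: Δω = ω₀/Q = 1.483e+05 rad/s; BW = Δω/(2π) = 2.36e+04 Hz.

(a) f₀ = 190.1 Hz  (b) Q = 0.008058  (c) BW = 2.36e+04 Hz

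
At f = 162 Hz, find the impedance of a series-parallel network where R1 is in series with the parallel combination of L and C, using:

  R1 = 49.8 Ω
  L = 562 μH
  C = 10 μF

Step 1 — Angular frequency: ω = 2π·f = 2π·162 = 1018 rad/s.
Step 2 — Component impedances:
  R1: Z = R = 49.8 Ω
  L: Z = jωL = j·1018·0.000562 = 0 + j0.572 Ω
  C: Z = 1/(jωC) = -j/(ω·C) = 0 - j98.24 Ω
Step 3 — Parallel branch: L || C = 1/(1/L + 1/C) = 0 + j0.5754 Ω.
Step 4 — Series with R1: Z_total = R1 + (L || C) = 49.8 + j0.5754 Ω = 49.8∠0.7° Ω.

Z = 49.8 + j0.5754 Ω = 49.8∠0.7° Ω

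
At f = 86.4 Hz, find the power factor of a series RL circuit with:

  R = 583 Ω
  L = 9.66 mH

Step 1 — Angular frequency: ω = 2π·f = 2π·86.4 = 542.9 rad/s.
Step 2 — Component impedances:
  R: Z = R = 583 Ω
  L: Z = jωL = j·542.9·0.00966 = 0 + j5.244 Ω
Step 3 — Series combination: Z_total = R + L = 583 + j5.244 Ω = 583∠0.5° Ω.
Step 4 — Power factor: PF = cos(φ) = Re(Z)/|Z| = 583/583 = 1.
Step 5 — Type: Im(Z) = 5.244 ⇒ lagging (phase φ = 0.5°).

PF = 1 (lagging, φ = 0.5°)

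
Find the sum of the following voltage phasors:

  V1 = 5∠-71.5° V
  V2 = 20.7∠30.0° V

Step 1 — Convert each phasor to rectangular form:
  V1 = 5·(cos(-71.5°) + j·sin(-71.5°)) = 1.587 - j4.742 V
  V2 = 20.7·(cos(30.0°) + j·sin(30.0°)) = 17.93 + j10.35 V
Step 2 — Sum components: V_total = 19.51 + j5.608 V.
Step 3 — Convert to polar: |V_total| = 20.3 V, ∠V_total = 16.0°.

V_total = 20.3∠16.0° V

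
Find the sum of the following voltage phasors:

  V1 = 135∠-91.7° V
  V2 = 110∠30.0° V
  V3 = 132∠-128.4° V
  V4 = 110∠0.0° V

Step 1 — Convert each phasor to rectangular form:
  V1 = 135·(cos(-91.7°) + j·sin(-91.7°)) = -4.005 - j134.9 V
  V2 = 110·(cos(30.0°) + j·sin(30.0°)) = 95.26 + j55 V
  V3 = 132·(cos(-128.4°) + j·sin(-128.4°)) = -81.99 - j103.4 V
  V4 = 110·(cos(0.0°) + j·sin(0.0°)) = 110 V
Step 2 — Sum components: V_total = 119.3 - j183.4 V.
Step 3 — Convert to polar: |V_total| = 218.8 V, ∠V_total = -57.0°.

V_total = 218.8∠-57.0° V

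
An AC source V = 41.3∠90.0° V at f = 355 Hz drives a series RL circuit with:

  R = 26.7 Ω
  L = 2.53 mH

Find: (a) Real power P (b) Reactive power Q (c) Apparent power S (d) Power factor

Step 1 — Angular frequency: ω = 2π·f = 2π·355 = 2231 rad/s.
Step 2 — Component impedances:
  R: Z = R = 26.7 Ω
  L: Z = jωL = j·2231·0.00253 = 0 + j5.643 Ω
Step 3 — Series combination: Z_total = R + L = 26.7 + j5.643 Ω = 27.29∠11.9° Ω.
Step 4 — Source phasor: V = 41.3∠90.0° V = 0 + j41.3 V.
Step 5 — Current: I = V / Z = 0.313 + j1.481 A = 1.513∠78.1° A.
Step 6 — Complex power: S = V·I* = 61.15 + j12.92 VA.
Step 7 — Real power: P = Re(S) = 61.15 W.
Step 8 — Reactive power: Q = Im(S) = 12.92 VAR.
Step 9 — Apparent power: |S| = 62.5 VA.
Step 10 — Power factor: PF = P/|S| = 0.9784 (lagging).

(a) P = 61.15 W  (b) Q = 12.92 VAR  (c) S = 62.5 VA  (d) PF = 0.9784 (lagging)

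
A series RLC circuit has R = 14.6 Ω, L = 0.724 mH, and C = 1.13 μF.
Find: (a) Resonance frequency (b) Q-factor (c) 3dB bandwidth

Step 1 — Resonance: ω₀ = 1/√(LC) = 1/√(0.000724·1.13e-06) = 3.496e+04 rad/s.
Step 2 — f₀ = ω₀/(2π) = 5564 Hz.
Step 3 — Series Q: Q = ω₀L/R = 3.496e+04·0.000724/14.6 = 1.734.
Step 4 — Bandwidth: Δω = ω₀/Q = 2.017e+04 rad/s; BW = Δω/(2π) = 3209 Hz.

(a) f₀ = 5564 Hz  (b) Q = 1.734  (c) BW = 3209 Hz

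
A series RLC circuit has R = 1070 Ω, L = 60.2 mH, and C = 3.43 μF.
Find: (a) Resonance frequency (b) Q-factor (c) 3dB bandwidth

Step 1 — Resonance condition Im(Z)=0 gives ω₀ = 1/√(LC).
Step 2 — ω₀ = 1/√(0.0602·3.43e-06) = 2201 rad/s.
Step 3 — f₀ = ω₀/(2π) = 350.2 Hz.
Step 4 — Series Q: Q = ω₀L/R = 2201·0.0602/1070 = 0.1238.
Step 5 — 3dB bandwidth: Δω = ω₀/Q = 1.777e+04 rad/s; BW = Δω/(2π) = 2829 Hz.

(a) f₀ = 350.2 Hz  (b) Q = 0.1238  (c) BW = 2829 Hz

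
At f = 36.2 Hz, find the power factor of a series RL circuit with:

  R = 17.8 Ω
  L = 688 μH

Step 1 — Angular frequency: ω = 2π·f = 2π·36.2 = 227.5 rad/s.
Step 2 — Component impedances:
  R: Z = R = 17.8 Ω
  L: Z = jωL = j·227.5·0.000688 = 0 + j0.1565 Ω
Step 3 — Series combination: Z_total = R + L = 17.8 + j0.1565 Ω = 17.8∠0.5° Ω.
Step 4 — Power factor: PF = cos(φ) = Re(Z)/|Z| = 17.8/17.8 = 1.
Step 5 — Type: Im(Z) = 0.1565 ⇒ lagging (phase φ = 0.5°).

PF = 1 (lagging, φ = 0.5°)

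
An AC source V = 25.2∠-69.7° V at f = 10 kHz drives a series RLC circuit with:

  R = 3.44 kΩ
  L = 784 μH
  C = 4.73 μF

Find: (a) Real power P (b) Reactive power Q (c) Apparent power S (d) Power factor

Step 1 — Angular frequency: ω = 2π·f = 2π·1e+04 = 6.283e+04 rad/s.
Step 2 — Component impedances:
  R: Z = R = 3440 Ω
  L: Z = jωL = j·6.283e+04·0.000784 = 0 + j49.26 Ω
  C: Z = 1/(jωC) = -j/(ω·C) = 0 - j3.365 Ω
Step 3 — Series combination: Z_total = R + L + C = 3440 + j45.9 Ω = 3440∠0.8° Ω.
Step 4 — Source phasor: V = 25.2∠-69.7° V = 8.743 - j23.63 V.
Step 5 — Current: I = V / Z = 0.002449 - j0.006903 A = 0.007325∠-70.5° A.
Step 6 — Complex power: S = V·I* = 0.1846 + j0.002462 VA.
Step 7 — Real power: P = Re(S) = 0.1846 W.
Step 8 — Reactive power: Q = Im(S) = 0.002462 VAR.
Step 9 — Apparent power: |S| = 0.1846 VA.
Step 10 — Power factor: PF = P/|S| = 0.9999 (lagging).

(a) P = 0.1846 W  (b) Q = 0.002462 VAR  (c) S = 0.1846 VA  (d) PF = 0.9999 (lagging)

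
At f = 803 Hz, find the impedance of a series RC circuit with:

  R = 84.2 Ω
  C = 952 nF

Step 1 — Angular frequency: ω = 2π·f = 2π·803 = 5045 rad/s.
Step 2 — Component impedances:
  R: Z = R = 84.2 Ω
  C: Z = 1/(jωC) = -j/(ω·C) = 0 - j208.2 Ω
Step 3 — Series combination: Z_total = R + C = 84.2 - j208.2 Ω = 224.6∠-68.0° Ω.

Z = 84.2 - j208.2 Ω = 224.6∠-68.0° Ω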